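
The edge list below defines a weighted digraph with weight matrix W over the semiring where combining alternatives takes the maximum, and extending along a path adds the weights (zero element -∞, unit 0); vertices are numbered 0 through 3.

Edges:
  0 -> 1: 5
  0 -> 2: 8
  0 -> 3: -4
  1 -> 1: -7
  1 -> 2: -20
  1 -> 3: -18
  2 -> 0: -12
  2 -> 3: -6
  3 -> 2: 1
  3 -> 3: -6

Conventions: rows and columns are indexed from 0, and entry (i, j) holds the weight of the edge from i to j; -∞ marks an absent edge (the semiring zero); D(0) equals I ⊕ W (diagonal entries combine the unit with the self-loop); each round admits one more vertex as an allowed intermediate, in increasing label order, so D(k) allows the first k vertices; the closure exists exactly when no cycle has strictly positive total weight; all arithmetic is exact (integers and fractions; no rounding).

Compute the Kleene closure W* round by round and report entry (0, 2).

D(0):
  [0, 5, 8, -4]
  [-∞, 0, -20, -18]
  [-12, -∞, 0, -6]
  [-∞, -∞, 1, 0]
D(1):
  [0, 5, 8, -4]
  [-∞, 0, -20, -18]
  [-12, -7, 0, -6]
  [-∞, -∞, 1, 0]
D(2):
  [0, 5, 8, -4]
  [-∞, 0, -20, -18]
  [-12, -7, 0, -6]
  [-∞, -∞, 1, 0]
D(3):
  [0, 5, 8, 2]
  [-32, 0, -20, -18]
  [-12, -7, 0, -6]
  [-11, -6, 1, 0]
D(4):
  [0, 5, 8, 2]
  [-29, 0, -17, -18]
  [-12, -7, 0, -6]
  [-11, -6, 1, 0]
Answer: W*[0][2] = 8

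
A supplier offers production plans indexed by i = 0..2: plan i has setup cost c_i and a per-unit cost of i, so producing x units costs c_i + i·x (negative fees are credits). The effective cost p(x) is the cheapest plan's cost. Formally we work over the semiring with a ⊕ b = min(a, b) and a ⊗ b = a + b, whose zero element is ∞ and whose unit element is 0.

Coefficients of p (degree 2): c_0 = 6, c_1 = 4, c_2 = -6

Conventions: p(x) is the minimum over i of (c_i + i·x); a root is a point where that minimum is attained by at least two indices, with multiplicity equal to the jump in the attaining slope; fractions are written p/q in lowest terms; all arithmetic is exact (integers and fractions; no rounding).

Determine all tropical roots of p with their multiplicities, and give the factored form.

hull edge (i=0, c=6) to (i=2, c=-6): slope -6, span 2
Factored form: p(x) = -6 ⊗ (x ⊕ 6) ⊗ (x ⊕ 6)
Answer: roots = 6 (mult 2)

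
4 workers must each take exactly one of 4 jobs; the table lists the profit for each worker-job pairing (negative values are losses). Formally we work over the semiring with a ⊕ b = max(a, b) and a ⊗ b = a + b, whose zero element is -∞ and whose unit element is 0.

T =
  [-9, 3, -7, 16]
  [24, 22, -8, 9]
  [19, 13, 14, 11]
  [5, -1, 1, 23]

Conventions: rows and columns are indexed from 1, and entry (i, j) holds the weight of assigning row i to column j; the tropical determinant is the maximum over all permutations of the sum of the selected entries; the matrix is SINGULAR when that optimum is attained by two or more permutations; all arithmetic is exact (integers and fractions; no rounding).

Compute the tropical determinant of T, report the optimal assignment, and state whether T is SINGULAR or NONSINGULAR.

σ = (1, 2, 3, 4): (-9) + 22 + 14 + 23 = 50
σ = (1, 2, 4, 3): (-9) + 22 + 11 + 1 = 25
σ = (1, 3, 2, 4): (-9) + (-8) + 13 + 23 = 19
σ = (1, 3, 4, 2): (-9) + (-8) + 11 + (-1) = -7
σ = (1, 4, 2, 3): (-9) + 9 + 13 + 1 = 14
σ = (1, 4, 3, 2): (-9) + 9 + 14 + (-1) = 13
σ = (2, 1, 3, 4): 3 + 24 + 14 + 23 = 64
σ = (2, 1, 4, 3): 3 + 24 + 11 + 1 = 39
σ = (2, 3, 1, 4): 3 + (-8) + 19 + 23 = 37
σ = (2, 3, 4, 1): 3 + (-8) + 11 + 5 = 11
σ = (2, 4, 1, 3): 3 + 9 + 19 + 1 = 32
σ = (2, 4, 3, 1): 3 + 9 + 14 + 5 = 31
σ = (3, 1, 2, 4): (-7) + 24 + 13 + 23 = 53
σ = (3, 1, 4, 2): (-7) + 24 + 11 + (-1) = 27
σ = (3, 2, 1, 4): (-7) + 22 + 19 + 23 = 57
σ = (3, 2, 4, 1): (-7) + 22 + 11 + 5 = 31
σ = (3, 4, 1, 2): (-7) + 9 + 19 + (-1) = 20
σ = (3, 4, 2, 1): (-7) + 9 + 13 + 5 = 20
σ = (4, 1, 2, 3): 16 + 24 + 13 + 1 = 54
σ = (4, 1, 3, 2): 16 + 24 + 14 + (-1) = 53
σ = (4, 2, 1, 3): 16 + 22 + 19 + 1 = 58
σ = (4, 2, 3, 1): 16 + 22 + 14 + 5 = 57
σ = (4, 3, 1, 2): 16 + (-8) + 19 + (-1) = 26
σ = (4, 3, 2, 1): 16 + (-8) + 13 + 5 = 26
Optimal value attained by: σ = (2, 1, 3, 4).
Answer: det⊕(T) = 64; verdict: NONSINGULAR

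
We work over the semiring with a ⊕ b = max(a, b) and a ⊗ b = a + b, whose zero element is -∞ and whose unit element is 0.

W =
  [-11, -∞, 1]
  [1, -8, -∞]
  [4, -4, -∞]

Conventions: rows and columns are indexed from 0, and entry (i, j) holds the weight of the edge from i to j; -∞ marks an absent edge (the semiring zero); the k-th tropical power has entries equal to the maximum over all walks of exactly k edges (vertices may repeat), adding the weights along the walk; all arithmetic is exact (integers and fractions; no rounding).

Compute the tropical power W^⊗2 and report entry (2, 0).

W^⊗2:
  [5, -3, -10]
  [-7, -16, 2]
  [-3, -12, 5]
Key observation: the optimum is the walk 2->1->0, with weight (-4) + 1 = -3.
Optimal value attained by: walk 2->1->0.
Answer: (W^⊗2)[2][0] = -3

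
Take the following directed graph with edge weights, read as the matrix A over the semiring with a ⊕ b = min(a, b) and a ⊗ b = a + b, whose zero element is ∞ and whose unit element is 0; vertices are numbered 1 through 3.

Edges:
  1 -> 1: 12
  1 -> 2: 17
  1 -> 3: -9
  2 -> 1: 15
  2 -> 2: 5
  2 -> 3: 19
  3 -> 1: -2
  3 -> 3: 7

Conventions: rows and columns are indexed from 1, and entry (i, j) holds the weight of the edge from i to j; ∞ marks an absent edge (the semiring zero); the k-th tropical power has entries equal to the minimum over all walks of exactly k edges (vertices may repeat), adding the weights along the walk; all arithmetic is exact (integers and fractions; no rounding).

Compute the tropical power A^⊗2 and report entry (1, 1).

A^⊗2:
  [-11, 22, -2]
  [17, 10, 6]
  [5, 15, -11]
Key observation: the optimum is the walk 1->3->1, with weight (-9) + (-2) = -11.
Optimal value attained by: walk 1->3->1.
Answer: (A^⊗2)[1][1] = -11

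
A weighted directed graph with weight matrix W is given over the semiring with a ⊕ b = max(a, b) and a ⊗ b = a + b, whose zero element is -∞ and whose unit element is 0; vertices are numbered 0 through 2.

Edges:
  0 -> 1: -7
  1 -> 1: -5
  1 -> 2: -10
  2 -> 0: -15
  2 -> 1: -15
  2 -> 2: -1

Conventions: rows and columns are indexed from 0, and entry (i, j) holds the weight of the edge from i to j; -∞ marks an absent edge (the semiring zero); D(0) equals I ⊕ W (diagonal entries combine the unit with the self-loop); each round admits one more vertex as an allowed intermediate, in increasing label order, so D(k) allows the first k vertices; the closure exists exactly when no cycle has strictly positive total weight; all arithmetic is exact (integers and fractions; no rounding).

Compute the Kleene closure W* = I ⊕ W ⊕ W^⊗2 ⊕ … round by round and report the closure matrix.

D(0):
  [0, -7, -∞]
  [-∞, 0, -10]
  [-15, -15, 0]
D(1):
  [0, -7, -∞]
  [-∞, 0, -10]
  [-15, -15, 0]
D(2):
  [0, -7, -17]
  [-∞, 0, -10]
  [-15, -15, 0]
D(3):
  [0, -7, -17]
  [-25, 0, -10]
  [-15, -15, 0]
Answer: W* = [[0, -7, -17], [-25, 0, -10], [-15, -15, 0]]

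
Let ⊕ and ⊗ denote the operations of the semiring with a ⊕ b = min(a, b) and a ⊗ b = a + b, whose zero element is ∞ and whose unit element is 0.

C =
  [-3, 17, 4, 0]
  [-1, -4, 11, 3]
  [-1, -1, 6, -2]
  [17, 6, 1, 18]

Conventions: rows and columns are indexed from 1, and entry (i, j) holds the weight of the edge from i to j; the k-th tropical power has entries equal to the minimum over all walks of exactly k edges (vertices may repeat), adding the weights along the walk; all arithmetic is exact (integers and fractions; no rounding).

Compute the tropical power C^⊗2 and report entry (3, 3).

C^⊗2:
  [-6, 3, 1, -3]
  [-5, -8, 3, -1]
  [-4, -5, -1, -1]
  [0, 0, 7, -1]
Key observation: the optimum is the walk 3->4->3, with weight (-2) + 1 = -1.
Optimal value attained by: walk 3->4->3.
Answer: (C^⊗2)[3][3] = -1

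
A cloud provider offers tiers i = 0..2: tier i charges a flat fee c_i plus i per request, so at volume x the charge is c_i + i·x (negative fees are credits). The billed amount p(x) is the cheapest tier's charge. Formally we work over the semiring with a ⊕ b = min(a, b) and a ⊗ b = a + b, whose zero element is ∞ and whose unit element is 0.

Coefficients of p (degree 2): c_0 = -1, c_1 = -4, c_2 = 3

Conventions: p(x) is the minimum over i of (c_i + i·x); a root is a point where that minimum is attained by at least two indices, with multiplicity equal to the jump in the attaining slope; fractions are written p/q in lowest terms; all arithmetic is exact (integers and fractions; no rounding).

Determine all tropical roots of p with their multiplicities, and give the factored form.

hull edge (i=0, c=-1) to (i=1, c=-4): slope -3, span 1
hull edge (i=1, c=-4) to (i=2, c=3): slope 7, span 1
Factored form: p(x) = 3 ⊗ (x ⊕ (-7)) ⊗ (x ⊕ 3)
Answer: roots = -7 (mult 1), 3 (mult 1)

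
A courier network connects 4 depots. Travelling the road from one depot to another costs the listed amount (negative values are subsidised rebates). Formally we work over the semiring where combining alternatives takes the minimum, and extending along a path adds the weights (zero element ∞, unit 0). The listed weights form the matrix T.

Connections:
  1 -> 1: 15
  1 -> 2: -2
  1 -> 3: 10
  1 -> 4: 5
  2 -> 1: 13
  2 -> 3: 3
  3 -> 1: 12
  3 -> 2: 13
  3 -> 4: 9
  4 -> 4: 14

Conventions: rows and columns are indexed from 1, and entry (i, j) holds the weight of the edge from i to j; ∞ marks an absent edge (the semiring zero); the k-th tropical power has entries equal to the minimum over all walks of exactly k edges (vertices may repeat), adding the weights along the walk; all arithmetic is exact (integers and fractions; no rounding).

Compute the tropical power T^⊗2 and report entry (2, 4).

T^⊗2:
  [11, 13, 1, 19]
  [15, 11, 23, 12]
  [26, 10, 16, 17]
  [∞, ∞, ∞, 28]
Key observation: the optimum is the walk 2->3->4, with weight 3 + 9 = 12.
Optimal value attained by: walk 2->3->4.
Answer: (T^⊗2)[2][4] = 12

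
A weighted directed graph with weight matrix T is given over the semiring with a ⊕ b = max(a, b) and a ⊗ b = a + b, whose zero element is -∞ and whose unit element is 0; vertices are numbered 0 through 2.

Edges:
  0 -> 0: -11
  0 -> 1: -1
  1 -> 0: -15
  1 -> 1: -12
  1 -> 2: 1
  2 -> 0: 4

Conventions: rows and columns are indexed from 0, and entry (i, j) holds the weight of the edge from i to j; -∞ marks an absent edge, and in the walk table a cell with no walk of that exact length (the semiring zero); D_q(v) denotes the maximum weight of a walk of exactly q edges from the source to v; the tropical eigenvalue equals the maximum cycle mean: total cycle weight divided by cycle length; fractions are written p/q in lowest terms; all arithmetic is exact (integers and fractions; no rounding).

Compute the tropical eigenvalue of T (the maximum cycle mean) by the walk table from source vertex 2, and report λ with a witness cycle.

q=0: [-∞, -∞, 0]
q=1: [4, -∞, -∞]
q=2: [-7, 3, -∞]
q=3: [-12, -8, 4]
Optimal cycle mean attained by: cycle 0->1->2->0, total (-1) + 1 + 4, length 3.
Answer: λ = 4/3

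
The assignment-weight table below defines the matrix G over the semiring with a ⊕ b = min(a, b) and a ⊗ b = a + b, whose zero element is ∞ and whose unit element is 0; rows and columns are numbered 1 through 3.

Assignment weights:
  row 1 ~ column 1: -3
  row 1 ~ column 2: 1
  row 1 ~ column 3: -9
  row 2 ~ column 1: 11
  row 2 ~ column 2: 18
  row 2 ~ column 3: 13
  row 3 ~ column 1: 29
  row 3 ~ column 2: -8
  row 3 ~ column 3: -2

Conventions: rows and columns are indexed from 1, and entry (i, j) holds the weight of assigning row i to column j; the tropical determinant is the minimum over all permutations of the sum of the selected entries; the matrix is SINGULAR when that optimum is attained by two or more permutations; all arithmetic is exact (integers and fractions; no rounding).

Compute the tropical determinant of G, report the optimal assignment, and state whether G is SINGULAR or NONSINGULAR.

σ = (1, 2, 3): (-3) + 18 + (-2) = 13
σ = (1, 3, 2): (-3) + 13 + (-8) = 2
σ = (2, 1, 3): 1 + 11 + (-2) = 10
σ = (2, 3, 1): 1 + 13 + 29 = 43
σ = (3, 1, 2): (-9) + 11 + (-8) = -6
σ = (3, 2, 1): (-9) + 18 + 29 = 38
Optimal value attained by: σ = (3, 1, 2).
Answer: det⊕(G) = -6; verdict: NONSINGULAR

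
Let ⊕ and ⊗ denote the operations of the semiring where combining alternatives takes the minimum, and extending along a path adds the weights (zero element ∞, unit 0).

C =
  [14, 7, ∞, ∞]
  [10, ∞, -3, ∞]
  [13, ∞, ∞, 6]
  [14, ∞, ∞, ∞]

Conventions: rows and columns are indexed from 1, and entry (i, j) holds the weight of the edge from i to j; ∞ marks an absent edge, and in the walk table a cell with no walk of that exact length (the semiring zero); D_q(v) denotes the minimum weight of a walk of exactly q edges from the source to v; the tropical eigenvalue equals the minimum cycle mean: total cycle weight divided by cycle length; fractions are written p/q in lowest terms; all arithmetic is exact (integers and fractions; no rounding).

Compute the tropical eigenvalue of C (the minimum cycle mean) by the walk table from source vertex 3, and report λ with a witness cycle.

q=0: [∞, ∞, 0, ∞]
q=1: [13, ∞, ∞, 6]
q=2: [20, 20, ∞, ∞]
q=3: [30, 27, 17, ∞]
q=4: [30, 37, 24, 23]
Optimal cycle mean attained by: cycle 1->2->3->1, total 7 + (-3) + 13, length 3.
Answer: λ = 17/3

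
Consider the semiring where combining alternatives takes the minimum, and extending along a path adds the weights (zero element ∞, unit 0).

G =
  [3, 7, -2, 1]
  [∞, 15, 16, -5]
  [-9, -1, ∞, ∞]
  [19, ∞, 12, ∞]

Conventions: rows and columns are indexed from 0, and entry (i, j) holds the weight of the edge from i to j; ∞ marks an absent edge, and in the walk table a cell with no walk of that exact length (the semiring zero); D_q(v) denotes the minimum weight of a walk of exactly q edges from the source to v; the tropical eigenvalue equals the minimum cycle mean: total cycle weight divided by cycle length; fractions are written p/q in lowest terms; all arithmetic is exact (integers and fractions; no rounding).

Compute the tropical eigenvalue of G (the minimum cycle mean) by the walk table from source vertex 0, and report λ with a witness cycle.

q=0: [0, ∞, ∞, ∞]
q=1: [3, 7, -2, 1]
q=2: [-11, -3, 1, 2]
q=3: [-8, -4, -13, -10]
q=4: [-22, -14, -10, -9]
Optimal cycle mean attained by: cycle 0->2->0, total (-2) + (-9), length 2.
Answer: λ = -11/2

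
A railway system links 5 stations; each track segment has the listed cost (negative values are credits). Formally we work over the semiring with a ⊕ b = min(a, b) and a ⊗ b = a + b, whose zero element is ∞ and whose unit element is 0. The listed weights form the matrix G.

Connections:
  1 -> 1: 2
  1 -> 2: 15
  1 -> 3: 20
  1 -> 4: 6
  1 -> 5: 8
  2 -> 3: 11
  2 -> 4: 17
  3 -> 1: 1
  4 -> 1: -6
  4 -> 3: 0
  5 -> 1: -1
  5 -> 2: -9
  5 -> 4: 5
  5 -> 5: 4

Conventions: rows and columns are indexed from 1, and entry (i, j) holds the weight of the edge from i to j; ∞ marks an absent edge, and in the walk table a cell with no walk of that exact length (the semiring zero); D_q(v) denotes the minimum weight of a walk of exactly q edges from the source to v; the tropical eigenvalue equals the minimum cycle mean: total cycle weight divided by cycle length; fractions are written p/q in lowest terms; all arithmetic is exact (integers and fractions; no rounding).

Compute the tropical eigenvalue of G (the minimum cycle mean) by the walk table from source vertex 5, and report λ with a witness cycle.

q=0: [∞, ∞, ∞, ∞, 0]
q=1: [-1, -9, ∞, 5, 4]
q=2: [-1, -5, 2, 5, 7]
q=3: [-1, -2, 5, 5, 7]
q=4: [-1, -2, 5, 5, 7]
q=5: [-1, -2, 5, 5, 7]
Optimal cycle mean attained by: cycle 1->4->1, total 6 + (-6), length 2.
Answer: λ = 0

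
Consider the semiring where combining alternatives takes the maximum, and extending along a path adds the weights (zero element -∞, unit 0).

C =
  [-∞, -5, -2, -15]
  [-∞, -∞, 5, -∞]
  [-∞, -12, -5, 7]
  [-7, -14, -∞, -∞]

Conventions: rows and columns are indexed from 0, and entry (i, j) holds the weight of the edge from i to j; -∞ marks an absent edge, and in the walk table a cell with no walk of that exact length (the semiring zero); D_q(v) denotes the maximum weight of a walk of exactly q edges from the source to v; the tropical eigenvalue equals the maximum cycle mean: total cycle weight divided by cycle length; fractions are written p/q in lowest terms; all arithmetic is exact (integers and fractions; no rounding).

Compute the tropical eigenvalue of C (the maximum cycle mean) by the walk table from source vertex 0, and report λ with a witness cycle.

q=0: [0, -∞, -∞, -∞]
q=1: [-∞, -5, -2, -15]
q=2: [-22, -14, 0, 5]
q=3: [-2, -9, -5, 7]
q=4: [0, -7, -4, 2]
Optimal cycle mean attained by: cycle 0->1->2->3->0, total (-5) + 5 + 7 + (-7), length 4.
Answer: λ = 0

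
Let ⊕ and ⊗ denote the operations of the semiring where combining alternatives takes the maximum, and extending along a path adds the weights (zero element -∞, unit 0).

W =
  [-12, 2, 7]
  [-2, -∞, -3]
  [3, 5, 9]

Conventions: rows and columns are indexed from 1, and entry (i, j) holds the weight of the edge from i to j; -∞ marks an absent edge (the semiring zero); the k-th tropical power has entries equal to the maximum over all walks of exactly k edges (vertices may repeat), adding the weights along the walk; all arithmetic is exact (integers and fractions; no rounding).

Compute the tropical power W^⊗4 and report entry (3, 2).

W^⊗2:
  [10, 12, 16]
  [0, 2, 6]
  [12, 14, 18]
W^⊗3:
  [19, 21, 25]
  [9, 11, 15]
  [21, 23, 27]
W^⊗4:
  [28, 30, 34]
  [18, 20, 24]
  [30, 32, 36]
Key observation: the optimum is the walk 3->3->3->3->2, with weight 9 + 9 + 9 + 5 = 32.
Optimal value attained by: walk 3->3->3->3->2.
Answer: (W^⊗4)[3][2] = 32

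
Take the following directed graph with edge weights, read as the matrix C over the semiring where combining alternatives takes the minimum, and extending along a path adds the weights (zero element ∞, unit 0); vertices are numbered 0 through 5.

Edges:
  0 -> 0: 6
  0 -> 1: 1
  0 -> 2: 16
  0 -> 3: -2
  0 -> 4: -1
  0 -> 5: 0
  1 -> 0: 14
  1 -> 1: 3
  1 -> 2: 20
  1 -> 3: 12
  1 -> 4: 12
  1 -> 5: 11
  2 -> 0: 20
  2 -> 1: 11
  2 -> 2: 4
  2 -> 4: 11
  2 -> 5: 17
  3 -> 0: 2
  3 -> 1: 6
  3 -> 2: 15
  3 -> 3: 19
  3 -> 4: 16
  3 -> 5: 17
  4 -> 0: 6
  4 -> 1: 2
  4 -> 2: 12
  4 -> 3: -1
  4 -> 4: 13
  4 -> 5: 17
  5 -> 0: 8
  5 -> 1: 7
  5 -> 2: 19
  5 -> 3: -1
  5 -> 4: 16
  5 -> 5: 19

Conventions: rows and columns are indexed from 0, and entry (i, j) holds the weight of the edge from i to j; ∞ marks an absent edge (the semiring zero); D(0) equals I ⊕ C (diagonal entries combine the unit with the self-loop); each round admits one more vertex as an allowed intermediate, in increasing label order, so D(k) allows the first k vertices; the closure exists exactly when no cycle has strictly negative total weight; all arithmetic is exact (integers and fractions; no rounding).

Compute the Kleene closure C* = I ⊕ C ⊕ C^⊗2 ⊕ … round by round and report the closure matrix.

D(0):
  [0, 1, 16, -2, -1, 0]
  [14, 0, 20, 12, 12, 11]
  [20, 11, 0, ∞, 11, 17]
  [2, 6, 15, 0, 16, 17]
  [6, 2, 12, -1, 0, 17]
  [8, 7, 19, -1, 16, 0]
D(1):
  [0, 1, 16, -2, -1, 0]
  [14, 0, 20, 12, 12, 11]
  [20, 11, 0, 18, 11, 17]
  [2, 3, 15, 0, 1, 2]
  [6, 2, 12, -1, 0, 6]
  [8, 7, 19, -1, 7, 0]
D(2):
  [0, 1, 16, -2, -1, 0]
  [14, 0, 20, 12, 12, 11]
  [20, 11, 0, 18, 11, 17]
  [2, 3, 15, 0, 1, 2]
  [6, 2, 12, -1, 0, 6]
  [8, 7, 19, -1, 7, 0]
D(3):
  [0, 1, 16, -2, -1, 0]
  [14, 0, 20, 12, 12, 11]
  [20, 11, 0, 18, 11, 17]
  [2, 3, 15, 0, 1, 2]
  [6, 2, 12, -1, 0, 6]
  [8, 7, 19, -1, 7, 0]
D(4):
  [0, 1, 13, -2, -1, 0]
  [14, 0, 20, 12, 12, 11]
  [20, 11, 0, 18, 11, 17]
  [2, 3, 15, 0, 1, 2]
  [1, 2, 12, -1, 0, 1]
  [1, 2, 14, -1, 0, 0]
D(5):
  [0, 1, 11, -2, -1, 0]
  [13, 0, 20, 11, 12, 11]
  [12, 11, 0, 10, 11, 12]
  [2, 3, 13, 0, 1, 2]
  [1, 2, 12, -1, 0, 1]
  [1, 2, 12, -1, 0, 0]
D(6):
  [0, 1, 11, -2, -1, 0]
  [12, 0, 20, 10, 11, 11]
  [12, 11, 0, 10, 11, 12]
  [2, 3, 13, 0, 1, 2]
  [1, 2, 12, -1, 0, 1]
  [1, 2, 12, -1, 0, 0]
Answer: C* = [[0, 1, 11, -2, -1, 0], [12, 0, 20, 10, 11, 11], [12, 11, 0, 10, 11, 12], [2, 3, 13, 0, 1, 2], [1, 2, 12, -1, 0, 1], [1, 2, 12, -1, 0, 0]]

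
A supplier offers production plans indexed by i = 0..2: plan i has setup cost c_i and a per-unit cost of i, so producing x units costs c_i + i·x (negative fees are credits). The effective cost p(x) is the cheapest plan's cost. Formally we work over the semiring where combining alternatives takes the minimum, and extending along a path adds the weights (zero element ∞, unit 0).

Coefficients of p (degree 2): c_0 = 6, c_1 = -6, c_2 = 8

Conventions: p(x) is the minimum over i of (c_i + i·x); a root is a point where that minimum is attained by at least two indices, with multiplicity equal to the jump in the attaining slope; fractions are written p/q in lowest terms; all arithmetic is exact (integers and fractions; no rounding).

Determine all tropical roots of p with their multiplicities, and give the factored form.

hull edge (i=0, c=6) to (i=1, c=-6): slope -12, span 1
hull edge (i=1, c=-6) to (i=2, c=8): slope 14, span 1
Factored form: p(x) = 8 ⊗ (x ⊕ (-14)) ⊗ (x ⊕ 12)
Answer: roots = -14 (mult 1), 12 (mult 1)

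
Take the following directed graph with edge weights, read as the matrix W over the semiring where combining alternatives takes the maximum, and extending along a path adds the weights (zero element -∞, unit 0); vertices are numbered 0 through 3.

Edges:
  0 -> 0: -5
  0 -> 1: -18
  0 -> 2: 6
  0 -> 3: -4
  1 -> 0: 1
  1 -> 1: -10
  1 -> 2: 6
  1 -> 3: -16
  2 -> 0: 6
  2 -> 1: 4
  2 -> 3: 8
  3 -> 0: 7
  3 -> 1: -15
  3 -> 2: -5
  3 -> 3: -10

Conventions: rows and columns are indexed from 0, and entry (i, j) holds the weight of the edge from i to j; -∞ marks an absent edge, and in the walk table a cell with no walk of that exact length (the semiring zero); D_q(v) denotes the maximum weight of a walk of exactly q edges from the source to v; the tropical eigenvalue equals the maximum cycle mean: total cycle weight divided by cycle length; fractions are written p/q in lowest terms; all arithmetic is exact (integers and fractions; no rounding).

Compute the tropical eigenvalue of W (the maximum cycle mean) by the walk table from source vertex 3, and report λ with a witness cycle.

q=0: [-∞, -∞, -∞, 0]
q=1: [7, -15, -5, -10]
q=2: [2, -1, 13, 3]
q=3: [19, 17, 8, 21]
q=4: [28, 12, 25, 16]
Optimal cycle mean attained by: cycle 0->2->3->0, total 6 + 8 + 7, length 3.
Answer: λ = 7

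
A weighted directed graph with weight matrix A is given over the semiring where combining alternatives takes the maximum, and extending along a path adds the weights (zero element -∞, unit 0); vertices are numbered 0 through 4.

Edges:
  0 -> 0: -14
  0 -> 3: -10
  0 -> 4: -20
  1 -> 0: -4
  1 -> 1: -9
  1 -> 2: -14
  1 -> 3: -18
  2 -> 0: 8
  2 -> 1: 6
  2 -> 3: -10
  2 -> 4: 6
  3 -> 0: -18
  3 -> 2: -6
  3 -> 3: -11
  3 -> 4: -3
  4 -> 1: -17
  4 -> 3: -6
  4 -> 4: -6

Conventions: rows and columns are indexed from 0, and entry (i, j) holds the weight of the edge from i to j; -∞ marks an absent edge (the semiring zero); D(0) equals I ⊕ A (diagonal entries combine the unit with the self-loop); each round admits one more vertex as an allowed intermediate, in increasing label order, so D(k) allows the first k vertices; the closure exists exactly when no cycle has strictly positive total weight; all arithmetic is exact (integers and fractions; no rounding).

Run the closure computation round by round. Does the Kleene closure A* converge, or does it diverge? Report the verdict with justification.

D(0):
  [0, -∞, -∞, -10, -20]
  [-4, 0, -14, -18, -∞]
  [8, 6, 0, -10, 6]
  [-18, -∞, -6, 0, -3]
  [-∞, -17, -∞, -6, 0]
D(1):
  [0, -∞, -∞, -10, -20]
  [-4, 0, -14, -14, -24]
  [8, 6, 0, -2, 6]
  [-18, -∞, -6, 0, -3]
  [-∞, -17, -∞, -6, 0]
D(2):
  [0, -∞, -∞, -10, -20]
  [-4, 0, -14, -14, -24]
  [8, 6, 0, -2, 6]
  [-18, -∞, -6, 0, -3]
  [-21, -17, -31, -6, 0]
D(3):
  [0, -∞, -∞, -10, -20]
  [-4, 0, -14, -14, -8]
  [8, 6, 0, -2, 6]
  [2, 0, -6, 0, 0]
  [-21, -17, -31, -6, 0]
D(4):
  [0, -10, -16, -10, -10]
  [-4, 0, -14, -14, -8]
  [8, 6, 0, -2, 6]
  [2, 0, -6, 0, 0]
  [-4, -6, -12, -6, 0]
D(5):
  [0, -10, -16, -10, -10]
  [-4, 0, -14, -14, -8]
  [8, 6, 0, 0, 6]
  [2, 0, -6, 0, 0]
  [-4, -6, -12, -6, 0]
Key observation: every diagonal entry stays at the unit through all rounds, so no improving cycle exists.
Answer: CONVERGES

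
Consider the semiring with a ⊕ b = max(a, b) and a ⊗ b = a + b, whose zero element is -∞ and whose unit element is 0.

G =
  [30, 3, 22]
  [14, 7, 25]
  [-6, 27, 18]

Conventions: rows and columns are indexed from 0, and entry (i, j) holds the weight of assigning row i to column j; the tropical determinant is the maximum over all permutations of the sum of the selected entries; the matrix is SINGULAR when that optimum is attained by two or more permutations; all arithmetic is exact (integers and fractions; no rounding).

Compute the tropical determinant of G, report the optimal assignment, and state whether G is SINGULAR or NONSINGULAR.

σ = (0, 1, 2): 30 + 7 + 18 = 55
σ = (0, 2, 1): 30 + 25 + 27 = 82
σ = (1, 0, 2): 3 + 14 + 18 = 35
σ = (1, 2, 0): 3 + 25 + (-6) = 22
σ = (2, 0, 1): 22 + 14 + 27 = 63
σ = (2, 1, 0): 22 + 7 + (-6) = 23
Optimal value attained by: σ = (0, 2, 1).
Answer: det⊕(G) = 82; verdict: NONSINGULAR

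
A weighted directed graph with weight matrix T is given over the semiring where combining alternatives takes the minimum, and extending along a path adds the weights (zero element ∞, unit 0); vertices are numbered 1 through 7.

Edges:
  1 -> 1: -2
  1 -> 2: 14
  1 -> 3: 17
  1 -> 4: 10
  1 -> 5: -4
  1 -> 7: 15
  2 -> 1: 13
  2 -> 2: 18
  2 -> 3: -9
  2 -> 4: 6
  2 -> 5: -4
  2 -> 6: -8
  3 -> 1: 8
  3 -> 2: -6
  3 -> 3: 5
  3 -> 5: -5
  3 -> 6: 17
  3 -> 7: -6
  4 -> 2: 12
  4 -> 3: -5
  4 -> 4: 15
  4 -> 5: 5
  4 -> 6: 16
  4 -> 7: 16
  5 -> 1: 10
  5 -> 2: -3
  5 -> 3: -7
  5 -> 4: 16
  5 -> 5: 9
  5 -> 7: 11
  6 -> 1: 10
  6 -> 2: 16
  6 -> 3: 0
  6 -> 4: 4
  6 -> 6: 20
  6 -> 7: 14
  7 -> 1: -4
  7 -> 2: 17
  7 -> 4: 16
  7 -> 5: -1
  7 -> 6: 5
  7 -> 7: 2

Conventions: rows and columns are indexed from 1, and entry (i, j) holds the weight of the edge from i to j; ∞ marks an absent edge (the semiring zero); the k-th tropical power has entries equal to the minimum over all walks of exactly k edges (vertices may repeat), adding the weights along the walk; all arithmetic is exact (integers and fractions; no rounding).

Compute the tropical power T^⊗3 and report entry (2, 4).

T^⊗2:
  [-4, -7, -11, 8, -6, 6, 7]
  [-1, -15, -11, -4, -14, 8, -15]
  [-10, -8, -15, 0, -10, -14, -4]
  [3, -11, -2, 18, -10, 4, -11]
  [1, -13, -12, 3, -12, -11, -13]
  [8, -6, -1, 19, -5, 8, -6]
  [-6, -4, -8, 6, -8, 7, 4]
T^⊗3:
  [-6, -17, -16, -1, -16, -15, -17]
  [-19, -17, -24, -9, -19, -23, -17]
  [-12, -21, -17, -10, -20, -16, -21]
  [-15, -13, -20, -5, -15, -19, -9]
  [-17, -18, -22, -7, -17, -21, -18]
  [-10, -8, -15, 0, -10, -14, -7]
  [-8, -14, -15, 2, -13, -12, -14]
Key observation: the optimum is the walk 2->3->2->4, with weight (-9) + (-6) + 6 = -9.
Optimal value attained by: walk 2->3->2->4.
Answer: (T^⊗3)[2][4] = -9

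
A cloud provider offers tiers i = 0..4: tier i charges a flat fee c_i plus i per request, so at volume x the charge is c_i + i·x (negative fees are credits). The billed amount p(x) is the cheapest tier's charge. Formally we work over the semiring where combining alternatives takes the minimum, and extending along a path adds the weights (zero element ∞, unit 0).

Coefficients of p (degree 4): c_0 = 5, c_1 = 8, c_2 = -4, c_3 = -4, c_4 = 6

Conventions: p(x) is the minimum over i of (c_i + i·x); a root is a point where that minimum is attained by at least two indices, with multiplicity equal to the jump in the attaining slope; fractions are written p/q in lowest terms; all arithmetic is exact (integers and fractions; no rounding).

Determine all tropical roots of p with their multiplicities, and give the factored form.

hull edge (i=0, c=5) to (i=2, c=-4): slope -9/2, span 2
hull edge (i=2, c=-4) to (i=3, c=-4): slope 0, span 1
hull edge (i=3, c=-4) to (i=4, c=6): slope 10, span 1
Factored form: p(x) = 6 ⊗ (x ⊕ (-10)) ⊗ (x ⊕ 0) ⊗ (x ⊕ 9/2) ⊗ (x ⊕ 9/2)
Answer: roots = -10 (mult 1), 0 (mult 1), 9/2 (mult 2)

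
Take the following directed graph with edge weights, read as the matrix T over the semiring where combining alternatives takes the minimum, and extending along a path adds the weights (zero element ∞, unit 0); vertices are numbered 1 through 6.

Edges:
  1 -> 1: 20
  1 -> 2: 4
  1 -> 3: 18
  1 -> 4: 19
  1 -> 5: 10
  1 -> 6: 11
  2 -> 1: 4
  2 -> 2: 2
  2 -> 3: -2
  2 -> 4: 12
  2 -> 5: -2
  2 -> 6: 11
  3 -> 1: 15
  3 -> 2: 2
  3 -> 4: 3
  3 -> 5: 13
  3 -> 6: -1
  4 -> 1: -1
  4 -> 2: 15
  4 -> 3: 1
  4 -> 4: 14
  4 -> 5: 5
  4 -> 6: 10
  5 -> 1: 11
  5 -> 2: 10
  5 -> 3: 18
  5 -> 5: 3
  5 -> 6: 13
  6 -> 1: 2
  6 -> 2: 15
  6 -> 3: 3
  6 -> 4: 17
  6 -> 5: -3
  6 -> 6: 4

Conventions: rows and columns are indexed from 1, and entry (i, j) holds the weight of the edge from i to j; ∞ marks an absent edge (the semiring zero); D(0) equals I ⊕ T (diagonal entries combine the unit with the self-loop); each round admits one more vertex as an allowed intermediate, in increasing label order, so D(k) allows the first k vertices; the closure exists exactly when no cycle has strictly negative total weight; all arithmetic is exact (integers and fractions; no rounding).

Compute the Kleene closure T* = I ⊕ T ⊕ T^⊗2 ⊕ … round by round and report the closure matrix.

D(0):
  [0, 4, 18, 19, 10, 11]
  [4, 0, -2, 12, -2, 11]
  [15, 2, 0, 3, 13, -1]
  [-1, 15, 1, 0, 5, 10]
  [11, 10, 18, ∞, 0, 13]
  [2, 15, 3, 17, -3, 0]
D(1):
  [0, 4, 18, 19, 10, 11]
  [4, 0, -2, 12, -2, 11]
  [15, 2, 0, 3, 13, -1]
  [-1, 3, 1, 0, 5, 10]
  [11, 10, 18, 30, 0, 13]
  [2, 6, 3, 17, -3, 0]
D(2):
  [0, 4, 2, 16, 2, 11]
  [4, 0, -2, 12, -2, 11]
  [6, 2, 0, 3, 0, -1]
  [-1, 3, 1, 0, 1, 10]
  [11, 10, 8, 22, 0, 13]
  [2, 6, 3, 17, -3, 0]
D(3):
  [0, 4, 2, 5, 2, 1]
  [4, 0, -2, 1, -2, -3]
  [6, 2, 0, 3, 0, -1]
  [-1, 3, 1, 0, 1, 0]
  [11, 10, 8, 11, 0, 7]
  [2, 5, 3, 6, -3, 0]
D(4):
  [0, 4, 2, 5, 2, 1]
  [0, 0, -2, 1, -2, -3]
  [2, 2, 0, 3, 0, -1]
  [-1, 3, 1, 0, 1, 0]
  [10, 10, 8, 11, 0, 7]
  [2, 5, 3, 6, -3, 0]
D(5):
  [0, 4, 2, 5, 2, 1]
  [0, 0, -2, 1, -2, -3]
  [2, 2, 0, 3, 0, -1]
  [-1, 3, 1, 0, 1, 0]
  [10, 10, 8, 11, 0, 7]
  [2, 5, 3, 6, -3, 0]
D(6):
  [0, 4, 2, 5, -2, 1]
  [-1, 0, -2, 1, -6, -3]
  [1, 2, 0, 3, -4, -1]
  [-1, 3, 1, 0, -3, 0]
  [9, 10, 8, 11, 0, 7]
  [2, 5, 3, 6, -3, 0]
Answer: T* = [[0, 4, 2, 5, -2, 1], [-1, 0, -2, 1, -6, -3], [1, 2, 0, 3, -4, -1], [-1, 3, 1, 0, -3, 0], [9, 10, 8, 11, 0, 7], [2, 5, 3, 6, -3, 0]]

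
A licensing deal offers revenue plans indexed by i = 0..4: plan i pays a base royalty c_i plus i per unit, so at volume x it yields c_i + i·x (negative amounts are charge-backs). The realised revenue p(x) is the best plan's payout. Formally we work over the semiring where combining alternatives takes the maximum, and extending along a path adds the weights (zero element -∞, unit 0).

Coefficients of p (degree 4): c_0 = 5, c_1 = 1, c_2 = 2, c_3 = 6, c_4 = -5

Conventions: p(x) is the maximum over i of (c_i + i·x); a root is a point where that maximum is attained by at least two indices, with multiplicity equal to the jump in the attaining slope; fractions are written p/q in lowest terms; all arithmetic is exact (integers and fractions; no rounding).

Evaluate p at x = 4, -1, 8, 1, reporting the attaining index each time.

p(4) = max(5+0·4=5, 1+1·4=5, 2+2·4=10, 6+3·4=18, -5+4·4=11) = 18 (attained by i=3)
p(-1) = max(5+0·(-1)=5, 1+1·(-1)=0, 2+2·(-1)=0, 6+3·(-1)=3, -5+4·(-1)=-9) = 5 (attained by i=0)
p(8) = max(5+0·8=5, 1+1·8=9, 2+2·8=18, 6+3·8=30, -5+4·8=27) = 30 (attained by i=3)
p(1) = max(5+0·1=5, 1+1·1=2, 2+2·1=4, 6+3·1=9, -5+4·1=-1) = 9 (attained by i=3)
Answer: p(4) = 18; p(-1) = 5; p(8) = 30; p(1) = 9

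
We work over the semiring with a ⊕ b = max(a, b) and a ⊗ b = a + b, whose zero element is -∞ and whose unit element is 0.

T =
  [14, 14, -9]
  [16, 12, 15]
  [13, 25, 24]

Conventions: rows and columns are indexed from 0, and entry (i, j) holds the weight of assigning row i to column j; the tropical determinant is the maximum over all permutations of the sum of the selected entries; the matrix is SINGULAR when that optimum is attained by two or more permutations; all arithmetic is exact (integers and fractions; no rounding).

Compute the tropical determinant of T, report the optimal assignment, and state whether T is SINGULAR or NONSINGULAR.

σ = (0, 1, 2): 14 + 12 + 24 = 50
σ = (0, 2, 1): 14 + 15 + 25 = 54
σ = (1, 0, 2): 14 + 16 + 24 = 54
σ = (1, 2, 0): 14 + 15 + 13 = 42
σ = (2, 0, 1): (-9) + 16 + 25 = 32
σ = (2, 1, 0): (-9) + 12 + 13 = 16
Optimal value attained by: σ = (0, 2, 1).
Answer: det⊕(T) = 54; verdict: SINGULAR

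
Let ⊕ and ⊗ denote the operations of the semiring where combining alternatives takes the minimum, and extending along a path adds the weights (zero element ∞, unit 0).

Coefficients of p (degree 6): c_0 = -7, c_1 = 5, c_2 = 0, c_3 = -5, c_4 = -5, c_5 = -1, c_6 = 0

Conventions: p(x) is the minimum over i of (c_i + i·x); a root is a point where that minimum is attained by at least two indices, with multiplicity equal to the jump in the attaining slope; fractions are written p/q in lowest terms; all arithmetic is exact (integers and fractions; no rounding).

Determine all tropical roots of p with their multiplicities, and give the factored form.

hull edge (i=0, c=-7) to (i=4, c=-5): slope 1/2, span 4
hull edge (i=4, c=-5) to (i=6, c=0): slope 5/2, span 2
Factored form: p(x) = 0 ⊗ (x ⊕ (-5/2)) ⊗ (x ⊕ (-5/2)) ⊗ (x ⊕ (-1/2)) ⊗ (x ⊕ (-1/2)) ⊗ (x ⊕ (-1/2)) ⊗ (x ⊕ (-1/2))
Answer: roots = -5/2 (mult 2), -1/2 (mult 4)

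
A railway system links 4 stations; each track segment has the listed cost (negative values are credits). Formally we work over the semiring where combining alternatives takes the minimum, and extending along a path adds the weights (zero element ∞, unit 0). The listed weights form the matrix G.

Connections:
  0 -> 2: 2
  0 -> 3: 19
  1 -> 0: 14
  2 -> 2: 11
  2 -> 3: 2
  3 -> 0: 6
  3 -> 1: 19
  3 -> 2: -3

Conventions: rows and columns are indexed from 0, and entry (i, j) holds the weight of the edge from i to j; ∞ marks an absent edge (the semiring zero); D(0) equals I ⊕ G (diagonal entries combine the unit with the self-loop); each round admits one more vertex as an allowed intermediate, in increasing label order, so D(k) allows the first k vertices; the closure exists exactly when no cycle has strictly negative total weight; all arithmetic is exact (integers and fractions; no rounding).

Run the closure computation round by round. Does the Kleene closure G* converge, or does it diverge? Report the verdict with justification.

D(0):
  [0, ∞, 2, 19]
  [14, 0, ∞, ∞]
  [∞, ∞, 0, 2]
  [6, 19, -3, 0]
D(1):
  [0, ∞, 2, 19]
  [14, 0, 16, 33]
  [∞, ∞, 0, 2]
  [6, 19, -3, 0]
D(2):
  [0, ∞, 2, 19]
  [14, 0, 16, 33]
  [∞, ∞, 0, 2]
  [6, 19, -3, 0]
Detection: at round 3, diagonal entry (3, 3) turns strictly negative.
Key observation: the cycle 3->2->3 has total weight (-3) + 2, which is strictly negative.
Answer: DIVERGES — negative cycle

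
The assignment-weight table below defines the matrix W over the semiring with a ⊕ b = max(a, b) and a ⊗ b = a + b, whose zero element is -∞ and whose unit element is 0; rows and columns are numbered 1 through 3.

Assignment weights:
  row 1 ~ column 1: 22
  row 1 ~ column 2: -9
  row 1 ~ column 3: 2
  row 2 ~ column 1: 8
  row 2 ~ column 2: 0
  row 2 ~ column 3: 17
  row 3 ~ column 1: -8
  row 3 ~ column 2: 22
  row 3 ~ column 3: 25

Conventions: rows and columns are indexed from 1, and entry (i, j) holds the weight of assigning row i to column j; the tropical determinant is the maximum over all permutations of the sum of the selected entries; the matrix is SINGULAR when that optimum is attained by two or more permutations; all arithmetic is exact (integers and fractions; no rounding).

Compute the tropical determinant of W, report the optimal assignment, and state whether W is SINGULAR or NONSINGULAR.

σ = (1, 2, 3): 22 + 0 + 25 = 47
σ = (1, 3, 2): 22 + 17 + 22 = 61
σ = (2, 1, 3): (-9) + 8 + 25 = 24
σ = (2, 3, 1): (-9) + 17 + (-8) = 0
σ = (3, 1, 2): 2 + 8 + 22 = 32
σ = (3, 2, 1): 2 + 0 + (-8) = -6
Optimal value attained by: σ = (1, 3, 2).
Answer: det⊕(W) = 61; verdict: NONSINGULAR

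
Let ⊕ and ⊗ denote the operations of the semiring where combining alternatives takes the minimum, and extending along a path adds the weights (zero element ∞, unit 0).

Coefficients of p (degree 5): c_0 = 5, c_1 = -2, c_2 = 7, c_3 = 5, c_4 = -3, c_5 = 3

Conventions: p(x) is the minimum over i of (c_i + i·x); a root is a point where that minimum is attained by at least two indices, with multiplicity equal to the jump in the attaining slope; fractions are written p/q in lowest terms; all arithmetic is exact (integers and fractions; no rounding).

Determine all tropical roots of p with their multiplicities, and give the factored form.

hull edge (i=0, c=5) to (i=1, c=-2): slope -7, span 1
hull edge (i=1, c=-2) to (i=4, c=-3): slope -1/3, span 3
hull edge (i=4, c=-3) to (i=5, c=3): slope 6, span 1
Factored form: p(x) = 3 ⊗ (x ⊕ (-6)) ⊗ (x ⊕ 1/3) ⊗ (x ⊕ 1/3) ⊗ (x ⊕ 1/3) ⊗ (x ⊕ 7)
Answer: roots = -6 (mult 1), 1/3 (mult 3), 7 (mult 1)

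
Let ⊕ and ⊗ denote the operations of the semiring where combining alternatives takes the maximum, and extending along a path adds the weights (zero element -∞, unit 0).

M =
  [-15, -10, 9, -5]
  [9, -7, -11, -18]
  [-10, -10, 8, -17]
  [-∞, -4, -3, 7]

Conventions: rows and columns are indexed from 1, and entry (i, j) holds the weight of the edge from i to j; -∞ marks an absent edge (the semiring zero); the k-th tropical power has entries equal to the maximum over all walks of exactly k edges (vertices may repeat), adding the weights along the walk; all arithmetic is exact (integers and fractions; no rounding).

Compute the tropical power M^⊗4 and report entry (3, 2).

M^⊗2:
  [-1, -1, 17, 2]
  [2, -1, 18, 4]
  [-1, -2, 16, -9]
  [5, 3, 5, 14]
M^⊗3:
  [8, 7, 25, 9]
  [8, 8, 26, 11]
  [7, 6, 24, -1]
  [12, 10, 14, 21]
M^⊗4:
  [16, 15, 33, 16]
  [17, 16, 34, 18]
  [15, 14, 32, 7]
  [19, 17, 22, 28]
Key observation: the optimum is the walk 3->3->3->3->2, with weight 8 + 8 + 8 + (-10) = 14.
Optimal value attained by: walk 3->3->3->3->2.
Answer: (M^⊗4)[3][2] = 14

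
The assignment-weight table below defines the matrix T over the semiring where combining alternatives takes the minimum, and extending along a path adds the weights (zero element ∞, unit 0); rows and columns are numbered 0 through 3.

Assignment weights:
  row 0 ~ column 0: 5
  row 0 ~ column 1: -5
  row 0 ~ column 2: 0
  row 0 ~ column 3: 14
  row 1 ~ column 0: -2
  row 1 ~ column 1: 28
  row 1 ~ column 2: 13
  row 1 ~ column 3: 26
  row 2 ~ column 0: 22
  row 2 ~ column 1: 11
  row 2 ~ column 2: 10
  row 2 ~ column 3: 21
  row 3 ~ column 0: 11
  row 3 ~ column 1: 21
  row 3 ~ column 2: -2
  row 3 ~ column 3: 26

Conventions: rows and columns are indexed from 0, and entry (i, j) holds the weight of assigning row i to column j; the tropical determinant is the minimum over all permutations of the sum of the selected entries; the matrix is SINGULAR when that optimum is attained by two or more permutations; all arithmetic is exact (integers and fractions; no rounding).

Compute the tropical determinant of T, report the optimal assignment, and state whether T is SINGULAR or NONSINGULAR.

σ = (0, 1, 2, 3): 5 + 28 + 10 + 26 = 69
σ = (0, 1, 3, 2): 5 + 28 + 21 + (-2) = 52
σ = (0, 2, 1, 3): 5 + 13 + 11 + 26 = 55
σ = (0, 2, 3, 1): 5 + 13 + 21 + 21 = 60
σ = (0, 3, 1, 2): 5 + 26 + 11 + (-2) = 40
σ = (0, 3, 2, 1): 5 + 26 + 10 + 21 = 62
σ = (1, 0, 2, 3): (-5) + (-2) + 10 + 26 = 29
σ = (1, 0, 3, 2): (-5) + (-2) + 21 + (-2) = 12
σ = (1, 2, 0, 3): (-5) + 13 + 22 + 26 = 56
σ = (1, 2, 3, 0): (-5) + 13 + 21 + 11 = 40
σ = (1, 3, 0, 2): (-5) + 26 + 22 + (-2) = 41
σ = (1, 3, 2, 0): (-5) + 26 + 10 + 11 = 42
σ = (2, 0, 1, 3): 0 + (-2) + 11 + 26 = 35
σ = (2, 0, 3, 1): 0 + (-2) + 21 + 21 = 40
σ = (2, 1, 0, 3): 0 + 28 + 22 + 26 = 76
σ = (2, 1, 3, 0): 0 + 28 + 21 + 11 = 60
σ = (2, 3, 0, 1): 0 + 26 + 22 + 21 = 69
σ = (2, 3, 1, 0): 0 + 26 + 11 + 11 = 48
σ = (3, 0, 1, 2): 14 + (-2) + 11 + (-2) = 21
σ = (3, 0, 2, 1): 14 + (-2) + 10 + 21 = 43
σ = (3, 1, 0, 2): 14 + 28 + 22 + (-2) = 62
σ = (3, 1, 2, 0): 14 + 28 + 10 + 11 = 63
σ = (3, 2, 0, 1): 14 + 13 + 22 + 21 = 70
σ = (3, 2, 1, 0): 14 + 13 + 11 + 11 = 49
Optimal value attained by: σ = (1, 0, 3, 2).
Answer: det⊕(T) = 12; verdict: NONSINGULAR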